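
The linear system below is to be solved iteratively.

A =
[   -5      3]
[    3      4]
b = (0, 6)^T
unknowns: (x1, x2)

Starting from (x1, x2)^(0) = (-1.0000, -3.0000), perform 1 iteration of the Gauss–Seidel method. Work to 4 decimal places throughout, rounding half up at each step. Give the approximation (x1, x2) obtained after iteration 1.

(-1.8000, 2.8500)

Iteration 1:
  x1 = (0 - (3)·-3.0000) / (-5) = -1.8000
  x2 = (6 - (3)·-1.8000) / (4) = 2.8500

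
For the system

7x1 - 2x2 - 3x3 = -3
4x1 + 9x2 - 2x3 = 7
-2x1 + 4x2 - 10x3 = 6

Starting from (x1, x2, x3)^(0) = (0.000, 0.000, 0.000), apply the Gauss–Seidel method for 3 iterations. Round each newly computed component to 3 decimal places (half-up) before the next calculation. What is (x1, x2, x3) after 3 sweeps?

(-0.283, 0.854, -0.202)

Iteration 1:
  x1 = (-3 - (-2)·0.000 - (-3)·0.000) / (7) = -0.429
  x2 = (7 - (4)·-0.429 - (-2)·0.000) / (9) = 0.968
  x3 = (6 - (-2)·-0.429 - (4)·0.968) / (-10) = -0.127
Iteration 2:
  x1 = (-3 - (-2)·0.968 - (-3)·-0.127) / (7) = -0.206
  x2 = (7 - (4)·-0.206 - (-2)·-0.127) / (9) = 0.841
  x3 = (6 - (-2)·-0.206 - (4)·0.841) / (-10) = -0.222
Iteration 3:
  x1 = (-3 - (-2)·0.841 - (-3)·-0.222) / (7) = -0.283
  x2 = (7 - (4)·-0.283 - (-2)·-0.222) / (9) = 0.854
  x3 = (6 - (-2)·-0.283 - (4)·0.854) / (-10) = -0.202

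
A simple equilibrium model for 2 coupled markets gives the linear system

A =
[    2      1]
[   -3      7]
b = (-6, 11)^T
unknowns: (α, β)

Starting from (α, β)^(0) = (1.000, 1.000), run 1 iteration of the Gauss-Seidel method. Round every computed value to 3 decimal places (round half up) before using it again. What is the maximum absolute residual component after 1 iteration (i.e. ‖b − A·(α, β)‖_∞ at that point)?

0.929

Iteration 1:
  α = (-6 - (1)·1.000) / (2) = -3.500
  β = (11 - (-3)·-3.500) / (7) = 0.071
Residual b − A·x = (0.929, 0.003); ∞-norm = 0.929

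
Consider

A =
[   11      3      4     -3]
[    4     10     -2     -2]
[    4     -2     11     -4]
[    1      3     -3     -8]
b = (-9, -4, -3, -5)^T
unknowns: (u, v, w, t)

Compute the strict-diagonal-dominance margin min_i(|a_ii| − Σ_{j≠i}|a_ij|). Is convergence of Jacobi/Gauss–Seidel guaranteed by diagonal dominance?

row 1: |11| − (3+4+3) = 1
row 2: |10| − (4+2+2) = 2
row 3: |11| − (4+2+4) = 1
row 4: |-8| − (1+3+3) = 1
minimum over rows = 1 → strictly diagonally dominant (convergence guaranteed)

1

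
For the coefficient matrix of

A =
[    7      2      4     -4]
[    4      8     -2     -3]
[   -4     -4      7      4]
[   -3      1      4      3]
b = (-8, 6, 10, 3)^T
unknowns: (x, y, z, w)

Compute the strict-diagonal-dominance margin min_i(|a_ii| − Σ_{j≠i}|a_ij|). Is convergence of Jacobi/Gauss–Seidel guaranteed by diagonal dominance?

-5

row 1: |7| − (2+4+4) = -3
row 2: |8| − (4+2+3) = -1
row 3: |7| − (4+4+4) = -5
row 4: |3| − (3+1+4) = -5
minimum over rows = -5 → not strictly diagonally dominant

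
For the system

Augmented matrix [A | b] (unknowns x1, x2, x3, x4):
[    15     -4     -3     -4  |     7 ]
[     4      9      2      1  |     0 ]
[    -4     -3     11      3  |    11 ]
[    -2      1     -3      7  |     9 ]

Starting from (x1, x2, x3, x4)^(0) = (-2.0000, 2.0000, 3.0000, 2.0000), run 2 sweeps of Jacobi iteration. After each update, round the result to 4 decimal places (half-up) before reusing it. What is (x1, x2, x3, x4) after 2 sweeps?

(0.9784, -1.1992, 1.3082, 2.0121)

Iteration 1:
  x1 = (7 - (-4)·2.0000 - (-3)·3.0000 - (-4)·2.0000) / (15) = 2.1333
  x2 = (0 - (4)·-2.0000 - (2)·3.0000 - (1)·2.0000) / (9) = 0.0000
  x3 = (11 - (-4)·-2.0000 - (-3)·2.0000 - (3)·2.0000) / (11) = 0.2727
  x4 = (9 - (-2)·-2.0000 - (1)·2.0000 - (-3)·3.0000) / (7) = 1.7143
Iteration 2:
  x1 = (7 - (-4)·0.0000 - (-3)·0.2727 - (-4)·1.7143) / (15) = 0.9784
  x2 = (0 - (4)·2.1333 - (2)·0.2727 - (1)·1.7143) / (9) = -1.1992
  x3 = (11 - (-4)·2.1333 - (-3)·0.0000 - (3)·1.7143) / (11) = 1.3082
  x4 = (9 - (-2)·2.1333 - (1)·0.0000 - (-3)·0.2727) / (7) = 2.0121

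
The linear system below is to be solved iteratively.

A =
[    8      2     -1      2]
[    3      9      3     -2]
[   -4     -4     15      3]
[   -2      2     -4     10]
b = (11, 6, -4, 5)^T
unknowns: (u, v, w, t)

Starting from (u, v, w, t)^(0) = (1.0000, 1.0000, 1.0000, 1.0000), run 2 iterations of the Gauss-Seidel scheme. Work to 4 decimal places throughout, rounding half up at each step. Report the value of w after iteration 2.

Iteration 1:
  u = (11 - (2)·1.0000 - (-1)·1.0000 - (2)·1.0000) / (8) = 1.0000
  v = (6 - (3)·1.0000 - (3)·1.0000 - (-2)·1.0000) / (9) = 0.2222
  w = (-4 - (-4)·1.0000 - (-4)·0.2222 - (3)·1.0000) / (15) = -0.1407
  t = (5 - (-2)·1.0000 - (2)·0.2222 - (-4)·-0.1407) / (10) = 0.5993
Iteration 2:
  u = (11 - (2)·0.2222 - (-1)·-0.1407 - (2)·0.5993) / (8) = 1.1520
  v = (6 - (3)·1.1520 - (3)·-0.1407 - (-2)·0.5993) / (9) = 0.4627
  w = (-4 - (-4)·1.1520 - (-4)·0.4627 - (3)·0.5993) / (15) = 0.0441
  t = (5 - (-2)·1.1520 - (2)·0.4627 - (-4)·0.0441) / (10) = 0.6555

0.0441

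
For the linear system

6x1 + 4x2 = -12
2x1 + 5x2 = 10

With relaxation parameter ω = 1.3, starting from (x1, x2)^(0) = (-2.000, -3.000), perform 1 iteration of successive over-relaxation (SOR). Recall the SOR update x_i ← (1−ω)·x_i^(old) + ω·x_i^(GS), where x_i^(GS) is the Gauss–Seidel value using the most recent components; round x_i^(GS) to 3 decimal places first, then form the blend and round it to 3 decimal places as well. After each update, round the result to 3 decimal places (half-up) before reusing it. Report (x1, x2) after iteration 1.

Iteration 1:
  x1: GS value = (-12 - (4)·-3.000) / (6) = 0.000;  x1 ← (1−ω)·-2.000 + ω·0.000 = 0.600
  x2: GS value = (10 - (2)·0.600) / (5) = 1.760;  x2 ← (1−ω)·-3.000 + ω·1.760 = 3.188

(0.600, 3.188)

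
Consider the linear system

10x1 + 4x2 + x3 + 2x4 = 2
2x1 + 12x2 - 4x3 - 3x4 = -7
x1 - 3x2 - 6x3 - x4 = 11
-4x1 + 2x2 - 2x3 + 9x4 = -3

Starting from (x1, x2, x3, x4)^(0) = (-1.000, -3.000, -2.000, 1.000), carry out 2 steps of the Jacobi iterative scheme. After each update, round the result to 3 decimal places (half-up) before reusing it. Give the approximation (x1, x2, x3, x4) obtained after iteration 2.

Iteration 1:
  x1 = (2 - (4)·-3.000 - (1)·-2.000 - (2)·1.000) / (10) = 1.400
  x2 = (-7 - (2)·-1.000 - (-4)·-2.000 - (-3)·1.000) / (12) = -0.833
  x3 = (11 - (1)·-1.000 - (-3)·-3.000 - (-1)·1.000) / (-6) = -0.667
  x4 = (-3 - (-4)·-1.000 - (2)·-3.000 - (-2)·-2.000) / (9) = -0.556
Iteration 2:
  x1 = (2 - (4)·-0.833 - (1)·-0.667 - (2)·-0.556) / (10) = 0.711
  x2 = (-7 - (2)·1.400 - (-4)·-0.667 - (-3)·-0.556) / (12) = -1.178
  x3 = (11 - (1)·1.400 - (-3)·-0.833 - (-1)·-0.556) / (-6) = -1.091
  x4 = (-3 - (-4)·1.400 - (2)·-0.833 - (-2)·-0.667) / (9) = 0.326

(0.711, -1.178, -1.091, 0.326)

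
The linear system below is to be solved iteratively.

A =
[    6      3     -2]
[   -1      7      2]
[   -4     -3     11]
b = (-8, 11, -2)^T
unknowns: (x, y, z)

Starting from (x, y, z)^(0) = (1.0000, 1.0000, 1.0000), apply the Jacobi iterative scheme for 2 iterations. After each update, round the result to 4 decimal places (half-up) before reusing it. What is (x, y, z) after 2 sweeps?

Iteration 1:
  x = (-8 - (3)·1.0000 - (-2)·1.0000) / (6) = -1.5000
  y = (11 - (-1)·1.0000 - (2)·1.0000) / (7) = 1.4286
  z = (-2 - (-4)·1.0000 - (-3)·1.0000) / (11) = 0.4545
Iteration 2:
  x = (-8 - (3)·1.4286 - (-2)·0.4545) / (6) = -1.8961
  y = (11 - (-1)·-1.5000 - (2)·0.4545) / (7) = 1.2273
  z = (-2 - (-4)·-1.5000 - (-3)·1.4286) / (11) = -0.3377

(-1.8961, 1.2273, -0.3377)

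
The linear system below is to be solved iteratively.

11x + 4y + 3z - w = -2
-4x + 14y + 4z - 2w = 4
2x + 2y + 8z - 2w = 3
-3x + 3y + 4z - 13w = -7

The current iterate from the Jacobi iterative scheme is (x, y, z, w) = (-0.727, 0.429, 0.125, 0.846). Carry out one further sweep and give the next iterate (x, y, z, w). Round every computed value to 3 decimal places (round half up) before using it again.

One sweep:
  x = (-2 - (4)·0.429 - (3)·0.125 - (-1)·0.846) / (11) = -0.295
  y = (4 - (-4)·-0.727 - (4)·0.125 - (-2)·0.846) / (14) = 0.163
  z = (3 - (2)·-0.727 - (2)·0.429 - (-2)·0.846) / (8) = 0.661
  w = (-7 - (-3)·-0.727 - (3)·0.429 - (4)·0.125) / (-13) = 0.844

(-0.295, 0.163, 0.661, 0.844)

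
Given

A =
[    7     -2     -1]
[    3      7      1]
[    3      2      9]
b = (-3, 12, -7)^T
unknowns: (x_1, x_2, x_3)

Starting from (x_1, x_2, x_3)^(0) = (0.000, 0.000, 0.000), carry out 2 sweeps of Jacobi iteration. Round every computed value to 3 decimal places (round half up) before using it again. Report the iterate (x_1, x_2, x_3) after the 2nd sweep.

Iteration 1:
  x_1 = (-3 - (-2)·0.000 - (-1)·0.000) / (7) = -0.429
  x_2 = (12 - (3)·0.000 - (1)·0.000) / (7) = 1.714
  x_3 = (-7 - (3)·0.000 - (2)·0.000) / (9) = -0.778
Iteration 2:
  x_1 = (-3 - (-2)·1.714 - (-1)·-0.778) / (7) = -0.050
  x_2 = (12 - (3)·-0.429 - (1)·-0.778) / (7) = 2.009
  x_3 = (-7 - (3)·-0.429 - (2)·1.714) / (9) = -1.016

(-0.050, 2.009, -1.016)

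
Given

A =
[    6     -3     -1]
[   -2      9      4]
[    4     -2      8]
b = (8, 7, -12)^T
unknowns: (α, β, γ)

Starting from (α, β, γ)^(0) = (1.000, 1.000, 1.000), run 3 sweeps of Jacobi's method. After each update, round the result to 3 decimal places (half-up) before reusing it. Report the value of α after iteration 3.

1.940

Iteration 1:
  α = (8 - (-3)·1.000 - (-1)·1.000) / (6) = 2.000
  β = (7 - (-2)·1.000 - (4)·1.000) / (9) = 0.556
  γ = (-12 - (4)·1.000 - (-2)·1.000) / (8) = -1.750
Iteration 2:
  α = (8 - (-3)·0.556 - (-1)·-1.750) / (6) = 1.320
  β = (7 - (-2)·2.000 - (4)·-1.750) / (9) = 2.000
  γ = (-12 - (4)·2.000 - (-2)·0.556) / (8) = -2.361
Iteration 3:
  α = (8 - (-3)·2.000 - (-1)·-2.361) / (6) = 1.940
  β = (7 - (-2)·1.320 - (4)·-2.361) / (9) = 2.120
  γ = (-12 - (4)·1.320 - (-2)·2.000) / (8) = -1.660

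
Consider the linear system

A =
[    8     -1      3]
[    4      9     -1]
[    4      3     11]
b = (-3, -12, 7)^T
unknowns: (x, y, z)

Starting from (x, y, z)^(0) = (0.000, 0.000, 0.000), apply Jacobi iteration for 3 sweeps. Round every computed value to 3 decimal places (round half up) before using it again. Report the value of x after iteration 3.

Iteration 1:
  x = (-3 - (-1)·0.000 - (3)·0.000) / (8) = -0.375
  y = (-12 - (4)·0.000 - (-1)·0.000) / (9) = -1.333
  z = (7 - (4)·0.000 - (3)·0.000) / (11) = 0.636
Iteration 2:
  x = (-3 - (-1)·-1.333 - (3)·0.636) / (8) = -0.780
  y = (-12 - (4)·-0.375 - (-1)·0.636) / (9) = -1.096
  z = (7 - (4)·-0.375 - (3)·-1.333) / (11) = 1.136
Iteration 3:
  x = (-3 - (-1)·-1.096 - (3)·1.136) / (8) = -0.938
  y = (-12 - (4)·-0.780 - (-1)·1.136) / (9) = -0.860
  z = (7 - (4)·-0.780 - (3)·-1.096) / (11) = 1.219

-0.938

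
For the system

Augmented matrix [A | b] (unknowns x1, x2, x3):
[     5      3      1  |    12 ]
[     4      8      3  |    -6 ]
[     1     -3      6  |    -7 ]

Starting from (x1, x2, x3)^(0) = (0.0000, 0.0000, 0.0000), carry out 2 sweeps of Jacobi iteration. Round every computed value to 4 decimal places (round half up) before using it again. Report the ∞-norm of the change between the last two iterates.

0.7750

Iteration 1:
  x1 = (12 - (3)·0.0000 - (1)·0.0000) / (5) = 2.4000
  x2 = (-6 - (4)·0.0000 - (3)·0.0000) / (8) = -0.7500
  x3 = (-7 - (1)·0.0000 - (-3)·0.0000) / (6) = -1.1667
Iteration 2:
  x1 = (12 - (3)·-0.7500 - (1)·-1.1667) / (5) = 3.0833
  x2 = (-6 - (4)·2.4000 - (3)·-1.1667) / (8) = -1.5125
  x3 = (-7 - (1)·2.4000 - (-3)·-0.7500) / (6) = -1.9417
Change: (0.6833, -0.7625, -0.7750) → max |·| = 0.7750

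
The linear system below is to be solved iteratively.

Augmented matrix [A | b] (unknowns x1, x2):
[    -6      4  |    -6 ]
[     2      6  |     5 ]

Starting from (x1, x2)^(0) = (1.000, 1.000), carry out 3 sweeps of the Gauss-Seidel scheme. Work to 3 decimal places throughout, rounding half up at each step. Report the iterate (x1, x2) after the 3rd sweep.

(1.292, 0.403)

Iteration 1:
  x1 = (-6 - (4)·1.000) / (-6) = 1.667
  x2 = (5 - (2)·1.667) / (6) = 0.278
Iteration 2:
  x1 = (-6 - (4)·0.278) / (-6) = 1.185
  x2 = (5 - (2)·1.185) / (6) = 0.438
Iteration 3:
  x1 = (-6 - (4)·0.438) / (-6) = 1.292
  x2 = (5 - (2)·1.292) / (6) = 0.403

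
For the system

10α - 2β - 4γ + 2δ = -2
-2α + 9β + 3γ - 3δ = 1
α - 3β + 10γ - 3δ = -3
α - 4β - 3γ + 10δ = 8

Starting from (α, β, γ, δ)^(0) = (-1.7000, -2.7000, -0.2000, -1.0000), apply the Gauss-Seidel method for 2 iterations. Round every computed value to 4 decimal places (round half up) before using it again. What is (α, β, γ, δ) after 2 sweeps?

Iteration 1:
  α = (-2 - (-2)·-2.7000 - (-4)·-0.2000 - (2)·-1.0000) / (10) = -0.6200
  β = (1 - (-2)·-0.6200 - (3)·-0.2000 - (-3)·-1.0000) / (9) = -0.2933
  γ = (-3 - (1)·-0.6200 - (-3)·-0.2933 - (-3)·-1.0000) / (10) = -0.6260
  δ = (8 - (1)·-0.6200 - (-4)·-0.2933 - (-3)·-0.6260) / (10) = 0.5569
Iteration 2:
  α = (-2 - (-2)·-0.2933 - (-4)·-0.6260 - (2)·0.5569) / (10) = -0.6204
  β = (1 - (-2)·-0.6204 - (3)·-0.6260 - (-3)·0.5569) / (9) = 0.3675
  γ = (-3 - (1)·-0.6204 - (-3)·0.3675 - (-3)·0.5569) / (10) = 0.0394
  δ = (8 - (1)·-0.6204 - (-4)·0.3675 - (-3)·0.0394) / (10) = 1.0209

(-0.6204, 0.3675, 0.0394, 1.0209)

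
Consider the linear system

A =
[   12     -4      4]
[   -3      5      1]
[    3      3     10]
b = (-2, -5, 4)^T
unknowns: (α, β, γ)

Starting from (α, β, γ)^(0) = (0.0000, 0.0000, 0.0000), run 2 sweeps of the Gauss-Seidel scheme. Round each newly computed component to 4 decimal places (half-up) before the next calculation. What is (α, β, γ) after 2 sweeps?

Iteration 1:
  α = (-2 - (-4)·0.0000 - (4)·0.0000) / (12) = -0.1667
  β = (-5 - (-3)·-0.1667 - (1)·0.0000) / (5) = -1.1000
  γ = (4 - (3)·-0.1667 - (3)·-1.1000) / (10) = 0.7800
Iteration 2:
  α = (-2 - (-4)·-1.1000 - (4)·0.7800) / (12) = -0.7933
  β = (-5 - (-3)·-0.7933 - (1)·0.7800) / (5) = -1.6320
  γ = (4 - (3)·-0.7933 - (3)·-1.6320) / (10) = 1.1276

(-0.7933, -1.6320, 1.1276)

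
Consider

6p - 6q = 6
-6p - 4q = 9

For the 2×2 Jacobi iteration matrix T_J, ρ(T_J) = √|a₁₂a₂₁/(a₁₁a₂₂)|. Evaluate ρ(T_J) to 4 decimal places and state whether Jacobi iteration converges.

a₁₂a₂₁/(a₁₁a₂₂) = (-6)·(-6) / ((6)·(-4)) = -1.500000
ρ = √|-1.500000| = √1.500000 = 1.2247
ρ > 1, so Jacobi diverges

1.2247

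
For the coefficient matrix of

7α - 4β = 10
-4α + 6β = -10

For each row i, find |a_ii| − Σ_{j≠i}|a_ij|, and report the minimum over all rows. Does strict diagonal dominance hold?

2

row 1: |7| − (4) = 3
row 2: |6| − (4) = 2
minimum over rows = 2 → strictly diagonally dominant (convergence guaranteed)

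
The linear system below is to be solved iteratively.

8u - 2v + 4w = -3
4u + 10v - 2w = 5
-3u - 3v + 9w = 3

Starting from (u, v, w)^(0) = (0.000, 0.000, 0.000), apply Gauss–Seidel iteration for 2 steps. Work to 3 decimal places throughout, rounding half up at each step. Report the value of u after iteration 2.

Iteration 1:
  u = (-3 - (-2)·0.000 - (4)·0.000) / (8) = -0.375
  v = (5 - (4)·-0.375 - (-2)·0.000) / (10) = 0.650
  w = (3 - (-3)·-0.375 - (-3)·0.650) / (9) = 0.425
Iteration 2:
  u = (-3 - (-2)·0.650 - (4)·0.425) / (8) = -0.425
  v = (5 - (4)·-0.425 - (-2)·0.425) / (10) = 0.755
  w = (3 - (-3)·-0.425 - (-3)·0.755) / (9) = 0.443

-0.425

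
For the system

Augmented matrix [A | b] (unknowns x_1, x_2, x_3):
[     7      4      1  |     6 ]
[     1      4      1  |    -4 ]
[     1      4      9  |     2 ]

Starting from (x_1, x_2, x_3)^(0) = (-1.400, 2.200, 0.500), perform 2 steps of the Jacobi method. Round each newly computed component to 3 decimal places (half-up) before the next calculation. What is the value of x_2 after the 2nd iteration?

Iteration 1:
  x_1 = (6 - (4)·2.200 - (1)·0.500) / (7) = -0.471
  x_2 = (-4 - (1)·-1.400 - (1)·0.500) / (4) = -0.775
  x_3 = (2 - (1)·-1.400 - (4)·2.200) / (9) = -0.600
Iteration 2:
  x_1 = (6 - (4)·-0.775 - (1)·-0.600) / (7) = 1.386
  x_2 = (-4 - (1)·-0.471 - (1)·-0.600) / (4) = -0.732
  x_3 = (2 - (1)·-0.471 - (4)·-0.775) / (9) = 0.619

-0.732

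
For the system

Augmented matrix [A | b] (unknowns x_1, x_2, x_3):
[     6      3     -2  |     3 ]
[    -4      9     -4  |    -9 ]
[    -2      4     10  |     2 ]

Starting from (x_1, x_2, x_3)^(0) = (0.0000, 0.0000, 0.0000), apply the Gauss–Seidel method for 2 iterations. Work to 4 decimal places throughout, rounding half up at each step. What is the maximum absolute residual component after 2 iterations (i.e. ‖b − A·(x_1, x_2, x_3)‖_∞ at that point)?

Iteration 1:
  x_1 = (3 - (3)·0.0000 - (-2)·0.0000) / (6) = 0.5000
  x_2 = (-9 - (-4)·0.5000 - (-4)·0.0000) / (9) = -0.7778
  x_3 = (2 - (-2)·0.5000 - (4)·-0.7778) / (10) = 0.6111
Iteration 2:
  x_1 = (3 - (3)·-0.7778 - (-2)·0.6111) / (6) = 1.0926
  x_2 = (-9 - (-4)·1.0926 - (-4)·0.6111) / (9) = -0.2428
  x_3 = (2 - (-2)·1.0926 - (4)·-0.2428) / (10) = 0.5156
Residual b − A·x = (-1.7960, -0.3820, 0.0004); ∞-norm = 1.7960

1.7960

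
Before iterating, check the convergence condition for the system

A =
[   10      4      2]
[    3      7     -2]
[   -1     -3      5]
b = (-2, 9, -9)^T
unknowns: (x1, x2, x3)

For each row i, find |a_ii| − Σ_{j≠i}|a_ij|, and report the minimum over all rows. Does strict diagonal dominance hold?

1

row 1: |10| − (4+2) = 4
row 2: |7| − (3+2) = 2
row 3: |5| − (1+3) = 1
minimum over rows = 1 → strictly diagonally dominant (convergence guaranteed)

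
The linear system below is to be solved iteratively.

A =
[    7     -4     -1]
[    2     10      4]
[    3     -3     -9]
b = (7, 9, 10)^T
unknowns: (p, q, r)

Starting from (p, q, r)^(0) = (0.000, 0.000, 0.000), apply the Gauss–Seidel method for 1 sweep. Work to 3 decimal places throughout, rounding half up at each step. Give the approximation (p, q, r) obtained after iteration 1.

Iteration 1:
  p = (7 - (-4)·0.000 - (-1)·0.000) / (7) = 1.000
  q = (9 - (2)·1.000 - (4)·0.000) / (10) = 0.700
  r = (10 - (3)·1.000 - (-3)·0.700) / (-9) = -1.011

(1.000, 0.700, -1.011)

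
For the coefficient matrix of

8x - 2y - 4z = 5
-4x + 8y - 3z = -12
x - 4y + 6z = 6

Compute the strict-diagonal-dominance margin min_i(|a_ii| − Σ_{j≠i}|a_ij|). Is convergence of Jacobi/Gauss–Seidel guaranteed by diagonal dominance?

1

row 1: |8| − (2+4) = 2
row 2: |8| − (4+3) = 1
row 3: |6| − (1+4) = 1
minimum over rows = 1 → strictly diagonally dominant (convergence guaranteed)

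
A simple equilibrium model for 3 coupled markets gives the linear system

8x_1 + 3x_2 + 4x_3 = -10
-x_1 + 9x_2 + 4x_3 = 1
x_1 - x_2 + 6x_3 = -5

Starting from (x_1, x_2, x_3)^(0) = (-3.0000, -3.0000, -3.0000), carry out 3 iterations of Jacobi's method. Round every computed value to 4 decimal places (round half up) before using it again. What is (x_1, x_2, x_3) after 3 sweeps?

Iteration 1:
  x_1 = (-10 - (3)·-3.0000 - (4)·-3.0000) / (8) = 1.3750
  x_2 = (1 - (-1)·-3.0000 - (4)·-3.0000) / (9) = 1.1111
  x_3 = (-5 - (1)·-3.0000 - (-1)·-3.0000) / (6) = -0.8333
Iteration 2:
  x_1 = (-10 - (3)·1.1111 - (4)·-0.8333) / (8) = -1.2500
  x_2 = (1 - (-1)·1.3750 - (4)·-0.8333) / (9) = 0.6342
  x_3 = (-5 - (1)·1.3750 - (-1)·1.1111) / (6) = -0.8773
Iteration 3:
  x_1 = (-10 - (3)·0.6342 - (4)·-0.8773) / (8) = -1.0492
  x_2 = (1 - (-1)·-1.2500 - (4)·-0.8773) / (9) = 0.3621
  x_3 = (-5 - (1)·-1.2500 - (-1)·0.6342) / (6) = -0.5193

(-1.0492, 0.3621, -0.5193)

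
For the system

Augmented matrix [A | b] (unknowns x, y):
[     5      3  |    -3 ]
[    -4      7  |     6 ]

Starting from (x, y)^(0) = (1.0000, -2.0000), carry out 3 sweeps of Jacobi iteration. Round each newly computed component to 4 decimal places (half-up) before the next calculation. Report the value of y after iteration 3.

0.0245

Iteration 1:
  x = (-3 - (3)·-2.0000) / (5) = 0.6000
  y = (6 - (-4)·1.0000) / (7) = 1.4286
Iteration 2:
  x = (-3 - (3)·1.4286) / (5) = -1.4572
  y = (6 - (-4)·0.6000) / (7) = 1.2000
Iteration 3:
  x = (-3 - (3)·1.2000) / (5) = -1.3200
  y = (6 - (-4)·-1.4572) / (7) = 0.0245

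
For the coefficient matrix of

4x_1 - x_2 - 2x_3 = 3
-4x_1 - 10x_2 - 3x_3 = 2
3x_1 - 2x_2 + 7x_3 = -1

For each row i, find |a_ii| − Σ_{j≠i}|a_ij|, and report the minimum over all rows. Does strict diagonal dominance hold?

row 1: |4| − (1+2) = 1
row 2: |-10| − (4+3) = 3
row 3: |7| − (3+2) = 2
minimum over rows = 1 → strictly diagonally dominant (convergence guaranteed)

1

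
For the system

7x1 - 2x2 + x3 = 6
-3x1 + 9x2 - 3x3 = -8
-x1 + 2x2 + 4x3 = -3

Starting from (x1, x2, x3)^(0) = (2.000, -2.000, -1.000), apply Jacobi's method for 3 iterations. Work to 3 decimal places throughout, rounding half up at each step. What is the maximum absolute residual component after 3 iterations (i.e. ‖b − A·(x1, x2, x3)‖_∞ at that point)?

Iteration 1:
  x1 = (6 - (-2)·-2.000 - (1)·-1.000) / (7) = 0.429
  x2 = (-8 - (-3)·2.000 - (-3)·-1.000) / (9) = -0.556
  x3 = (-3 - (-1)·2.000 - (2)·-2.000) / (4) = 0.750
Iteration 2:
  x1 = (6 - (-2)·-0.556 - (1)·0.750) / (7) = 0.591
  x2 = (-8 - (-3)·0.429 - (-3)·0.750) / (9) = -0.496
  x3 = (-3 - (-1)·0.429 - (2)·-0.556) / (4) = -0.365
Iteration 3:
  x1 = (6 - (-2)·-0.496 - (1)·-0.365) / (7) = 0.768
  x2 = (-8 - (-3)·0.591 - (-3)·-0.365) / (9) = -0.814
  x3 = (-3 - (-1)·0.591 - (2)·-0.496) / (4) = -0.354
Residual b − A·x = (-0.650, 0.568, 0.812); ∞-norm = 0.812

0.812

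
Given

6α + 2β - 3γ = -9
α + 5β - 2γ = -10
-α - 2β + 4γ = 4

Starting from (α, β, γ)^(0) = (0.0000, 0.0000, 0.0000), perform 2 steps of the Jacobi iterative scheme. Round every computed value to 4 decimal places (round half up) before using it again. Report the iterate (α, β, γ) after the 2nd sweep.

Iteration 1:
  α = (-9 - (2)·0.0000 - (-3)·0.0000) / (6) = -1.5000
  β = (-10 - (1)·0.0000 - (-2)·0.0000) / (5) = -2.0000
  γ = (4 - (-1)·0.0000 - (-2)·0.0000) / (4) = 1.0000
Iteration 2:
  α = (-9 - (2)·-2.0000 - (-3)·1.0000) / (6) = -0.3333
  β = (-10 - (1)·-1.5000 - (-2)·1.0000) / (5) = -1.3000
  γ = (4 - (-1)·-1.5000 - (-2)·-2.0000) / (4) = -0.3750

(-0.3333, -1.3000, -0.3750)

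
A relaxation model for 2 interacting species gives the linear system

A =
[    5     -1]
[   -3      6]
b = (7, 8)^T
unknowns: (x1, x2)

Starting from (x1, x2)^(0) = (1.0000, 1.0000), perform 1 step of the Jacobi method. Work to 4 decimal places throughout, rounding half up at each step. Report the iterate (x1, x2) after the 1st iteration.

Iteration 1:
  x1 = (7 - (-1)·1.0000) / (5) = 1.6000
  x2 = (8 - (-3)·1.0000) / (6) = 1.8333

(1.6000, 1.8333)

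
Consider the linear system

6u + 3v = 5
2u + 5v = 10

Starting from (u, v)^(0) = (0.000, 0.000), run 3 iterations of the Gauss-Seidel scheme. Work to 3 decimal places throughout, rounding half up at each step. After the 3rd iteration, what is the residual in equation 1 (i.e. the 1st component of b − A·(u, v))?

Iteration 1:
  u = (5 - (3)·0.000) / (6) = 0.833
  v = (10 - (2)·0.833) / (5) = 1.667
Iteration 2:
  u = (5 - (3)·1.667) / (6) = 0.000
  v = (10 - (2)·0.000) / (5) = 2.000
Iteration 3:
  u = (5 - (3)·2.000) / (6) = -0.167
  v = (10 - (2)·-0.167) / (5) = 2.067
Residual b − A·x = (-0.199, -0.001)

-0.199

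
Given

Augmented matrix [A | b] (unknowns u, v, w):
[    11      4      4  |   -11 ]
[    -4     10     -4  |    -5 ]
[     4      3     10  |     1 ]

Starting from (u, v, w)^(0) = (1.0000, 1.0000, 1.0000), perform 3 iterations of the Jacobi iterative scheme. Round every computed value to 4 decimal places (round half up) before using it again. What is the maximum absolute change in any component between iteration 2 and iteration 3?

0.8549

Iteration 1:
  u = (-11 - (4)·1.0000 - (4)·1.0000) / (11) = -1.7273
  v = (-5 - (-4)·1.0000 - (-4)·1.0000) / (10) = 0.3000
  w = (1 - (4)·1.0000 - (3)·1.0000) / (10) = -0.6000
Iteration 2:
  u = (-11 - (4)·0.3000 - (4)·-0.6000) / (11) = -0.8909
  v = (-5 - (-4)·-1.7273 - (-4)·-0.6000) / (10) = -1.4309
  w = (1 - (4)·-1.7273 - (3)·0.3000) / (10) = 0.7009
Iteration 3:
  u = (-11 - (4)·-1.4309 - (4)·0.7009) / (11) = -0.7345
  v = (-5 - (-4)·-0.8909 - (-4)·0.7009) / (10) = -0.5760
  w = (1 - (4)·-0.8909 - (3)·-1.4309) / (10) = 0.8856
Change: (0.1564, 0.8549, 0.1847) → max |·| = 0.8549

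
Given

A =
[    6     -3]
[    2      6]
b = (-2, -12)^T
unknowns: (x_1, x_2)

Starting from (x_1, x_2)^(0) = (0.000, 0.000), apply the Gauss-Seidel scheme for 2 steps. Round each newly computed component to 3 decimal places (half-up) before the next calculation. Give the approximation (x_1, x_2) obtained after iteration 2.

(-1.278, -1.574)

Iteration 1:
  x_1 = (-2 - (-3)·0.000) / (6) = -0.333
  x_2 = (-12 - (2)·-0.333) / (6) = -1.889
Iteration 2:
  x_1 = (-2 - (-3)·-1.889) / (6) = -1.278
  x_2 = (-12 - (2)·-1.278) / (6) = -1.574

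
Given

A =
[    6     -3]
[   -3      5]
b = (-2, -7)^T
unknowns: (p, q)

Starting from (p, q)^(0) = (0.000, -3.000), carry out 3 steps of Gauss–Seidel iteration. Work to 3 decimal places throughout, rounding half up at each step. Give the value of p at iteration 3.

Iteration 1:
  p = (-2 - (-3)·-3.000) / (6) = -1.833
  q = (-7 - (-3)·-1.833) / (5) = -2.500
Iteration 2:
  p = (-2 - (-3)·-2.500) / (6) = -1.583
  q = (-7 - (-3)·-1.583) / (5) = -2.350
Iteration 3:
  p = (-2 - (-3)·-2.350) / (6) = -1.508
  q = (-7 - (-3)·-1.508) / (5) = -2.305

-1.508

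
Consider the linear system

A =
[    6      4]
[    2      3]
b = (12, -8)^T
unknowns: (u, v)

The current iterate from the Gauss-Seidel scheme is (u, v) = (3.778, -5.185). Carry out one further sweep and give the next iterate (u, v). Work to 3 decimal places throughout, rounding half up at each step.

(5.457, -6.305)

One sweep:
  u = (12 - (4)·-5.185) / (6) = 5.457
  v = (-8 - (2)·5.457) / (3) = -6.305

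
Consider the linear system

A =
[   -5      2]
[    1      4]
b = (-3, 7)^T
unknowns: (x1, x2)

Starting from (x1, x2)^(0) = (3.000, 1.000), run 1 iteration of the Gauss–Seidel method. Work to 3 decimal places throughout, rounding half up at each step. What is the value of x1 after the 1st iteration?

1.000

Iteration 1:
  x1 = (-3 - (2)·1.000) / (-5) = 1.000
  x2 = (7 - (1)·1.000) / (4) = 1.500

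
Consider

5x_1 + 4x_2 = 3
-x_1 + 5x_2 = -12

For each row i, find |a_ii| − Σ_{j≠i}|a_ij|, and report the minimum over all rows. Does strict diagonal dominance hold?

1

row 1: |5| − (4) = 1
row 2: |5| − (1) = 4
minimum over rows = 1 → strictly diagonally dominant (convergence guaranteed)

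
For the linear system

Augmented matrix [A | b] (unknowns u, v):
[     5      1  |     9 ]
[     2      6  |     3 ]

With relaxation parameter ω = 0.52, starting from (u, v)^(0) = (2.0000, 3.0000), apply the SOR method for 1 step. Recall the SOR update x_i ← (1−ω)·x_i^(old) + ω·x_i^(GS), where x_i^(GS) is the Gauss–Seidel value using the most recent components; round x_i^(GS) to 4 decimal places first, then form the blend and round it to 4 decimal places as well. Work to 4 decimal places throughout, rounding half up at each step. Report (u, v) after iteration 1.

(1.5840, 1.4254)

Iteration 1:
  u: GS value = (9 - (1)·3.0000) / (5) = 1.2000;  u ← (1−ω)·2.0000 + ω·1.2000 = 1.5840
  v: GS value = (3 - (2)·1.5840) / (6) = -0.0280;  v ← (1−ω)·3.0000 + ω·-0.0280 = 1.4254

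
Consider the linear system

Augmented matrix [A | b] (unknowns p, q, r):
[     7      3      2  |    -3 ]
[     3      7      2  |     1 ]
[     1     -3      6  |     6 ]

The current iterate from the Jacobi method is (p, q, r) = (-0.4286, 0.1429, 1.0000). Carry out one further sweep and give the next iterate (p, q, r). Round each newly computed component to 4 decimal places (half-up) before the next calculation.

(-0.7755, 0.0408, 1.1429)

One sweep:
  p = (-3 - (3)·0.1429 - (2)·1.0000) / (7) = -0.7755
  q = (1 - (3)·-0.4286 - (2)·1.0000) / (7) = 0.0408
  r = (6 - (1)·-0.4286 - (-3)·0.1429) / (6) = 1.1429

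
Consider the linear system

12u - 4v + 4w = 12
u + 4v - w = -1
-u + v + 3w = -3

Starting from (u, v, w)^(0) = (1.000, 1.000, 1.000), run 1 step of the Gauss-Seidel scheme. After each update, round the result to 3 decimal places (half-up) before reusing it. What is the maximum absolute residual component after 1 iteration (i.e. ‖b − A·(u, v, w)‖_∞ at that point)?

Iteration 1:
  u = (12 - (-4)·1.000 - (4)·1.000) / (12) = 1.000
  v = (-1 - (1)·1.000 - (-1)·1.000) / (4) = -0.250
  w = (-3 - (-1)·1.000 - (1)·-0.250) / (3) = -0.583
Residual b − A·x = (1.332, -1.583, -0.001); ∞-norm = 1.583

1.583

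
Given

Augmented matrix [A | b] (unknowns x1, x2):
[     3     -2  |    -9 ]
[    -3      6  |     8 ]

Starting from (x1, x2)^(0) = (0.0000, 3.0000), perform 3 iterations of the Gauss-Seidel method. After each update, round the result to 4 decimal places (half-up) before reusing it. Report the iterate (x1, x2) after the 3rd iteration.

(-2.9259, -0.1296)

Iteration 1:
  x1 = (-9 - (-2)·3.0000) / (3) = -1.0000
  x2 = (8 - (-3)·-1.0000) / (6) = 0.8333
Iteration 2:
  x1 = (-9 - (-2)·0.8333) / (3) = -2.4445
  x2 = (8 - (-3)·-2.4445) / (6) = 0.1111
Iteration 3:
  x1 = (-9 - (-2)·0.1111) / (3) = -2.9259
  x2 = (8 - (-3)·-2.9259) / (6) = -0.1296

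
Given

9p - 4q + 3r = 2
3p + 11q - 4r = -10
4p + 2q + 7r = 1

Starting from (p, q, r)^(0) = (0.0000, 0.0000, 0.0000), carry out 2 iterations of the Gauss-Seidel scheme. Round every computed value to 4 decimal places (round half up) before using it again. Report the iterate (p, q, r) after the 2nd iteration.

(-0.3064, -0.7190, 0.5234)

Iteration 1:
  p = (2 - (-4)·0.0000 - (3)·0.0000) / (9) = 0.2222
  q = (-10 - (3)·0.2222 - (-4)·0.0000) / (11) = -0.9697
  r = (1 - (4)·0.2222 - (2)·-0.9697) / (7) = 0.2929
Iteration 2:
  p = (2 - (-4)·-0.9697 - (3)·0.2929) / (9) = -0.3064
  q = (-10 - (3)·-0.3064 - (-4)·0.2929) / (11) = -0.7190
  r = (1 - (4)·-0.3064 - (2)·-0.7190) / (7) = 0.5234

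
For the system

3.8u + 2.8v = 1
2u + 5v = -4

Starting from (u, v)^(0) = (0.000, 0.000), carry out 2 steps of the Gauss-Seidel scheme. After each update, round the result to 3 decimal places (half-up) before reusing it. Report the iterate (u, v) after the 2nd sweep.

Iteration 1:
  u = (1 - (2.8)·0.000) / (3.8) = 0.263
  v = (-4 - (2)·0.263) / (5) = -0.905
Iteration 2:
  u = (1 - (2.8)·-0.905) / (3.8) = 0.930
  v = (-4 - (2)·0.930) / (5) = -1.172

(0.930, -1.172)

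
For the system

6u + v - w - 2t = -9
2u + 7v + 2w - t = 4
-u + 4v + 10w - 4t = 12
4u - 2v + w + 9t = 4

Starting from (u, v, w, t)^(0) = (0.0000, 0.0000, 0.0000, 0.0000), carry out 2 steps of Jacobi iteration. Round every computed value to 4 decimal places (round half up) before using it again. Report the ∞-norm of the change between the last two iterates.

Iteration 1:
  u = (-9 - (1)·0.0000 - (-1)·0.0000 - (-2)·0.0000) / (6) = -1.5000
  v = (4 - (2)·0.0000 - (2)·0.0000 - (-1)·0.0000) / (7) = 0.5714
  w = (12 - (-1)·0.0000 - (4)·0.0000 - (-4)·0.0000) / (10) = 1.2000
  t = (4 - (4)·0.0000 - (-2)·0.0000 - (1)·0.0000) / (9) = 0.4444
Iteration 2:
  u = (-9 - (1)·0.5714 - (-1)·1.2000 - (-2)·0.4444) / (6) = -1.2471
  v = (4 - (2)·-1.5000 - (2)·1.2000 - (-1)·0.4444) / (7) = 0.7206
  w = (12 - (-1)·-1.5000 - (4)·0.5714 - (-4)·0.4444) / (10) = 0.9992
  t = (4 - (4)·-1.5000 - (-2)·0.5714 - (1)·1.2000) / (9) = 1.1048
Change: (0.2529, 0.1492, -0.2008, 0.6604) → max |·| = 0.6604

0.6604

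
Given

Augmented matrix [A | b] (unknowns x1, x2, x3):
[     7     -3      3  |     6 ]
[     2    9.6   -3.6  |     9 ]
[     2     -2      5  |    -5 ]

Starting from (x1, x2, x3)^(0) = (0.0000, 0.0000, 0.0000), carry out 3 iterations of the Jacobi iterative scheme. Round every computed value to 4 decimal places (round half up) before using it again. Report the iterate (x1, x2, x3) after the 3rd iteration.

(1.4364, 0.2230, -1.5214)

Iteration 1:
  x1 = (6 - (-3)·0.0000 - (3)·0.0000) / (7) = 0.8571
  x2 = (9 - (2)·0.0000 - (-3.6)·0.0000) / (9.6) = 0.9375
  x3 = (-5 - (2)·0.0000 - (-2)·0.0000) / (5) = -1.0000
Iteration 2:
  x1 = (6 - (-3)·0.9375 - (3)·-1.0000) / (7) = 1.6875
  x2 = (9 - (2)·0.8571 - (-3.6)·-1.0000) / (9.6) = 0.3839
  x3 = (-5 - (2)·0.8571 - (-2)·0.9375) / (5) = -0.9678
Iteration 3:
  x1 = (6 - (-3)·0.3839 - (3)·-0.9678) / (7) = 1.4364
  x2 = (9 - (2)·1.6875 - (-3.6)·-0.9678) / (9.6) = 0.2230
  x3 = (-5 - (2)·1.6875 - (-2)·0.3839) / (5) = -1.5214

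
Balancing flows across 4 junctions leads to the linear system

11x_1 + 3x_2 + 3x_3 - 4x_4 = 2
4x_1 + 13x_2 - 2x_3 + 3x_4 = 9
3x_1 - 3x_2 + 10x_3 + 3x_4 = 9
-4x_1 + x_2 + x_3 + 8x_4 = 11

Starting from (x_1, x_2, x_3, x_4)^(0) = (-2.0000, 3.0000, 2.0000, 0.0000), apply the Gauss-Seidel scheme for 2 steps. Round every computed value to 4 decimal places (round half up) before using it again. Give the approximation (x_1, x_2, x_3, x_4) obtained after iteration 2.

(-0.4963, 1.0073, 1.2294, 0.8473)

Iteration 1:
  x_1 = (2 - (3)·3.0000 - (3)·2.0000 - (-4)·0.0000) / (11) = -1.1818
  x_2 = (9 - (4)·-1.1818 - (-2)·2.0000 - (3)·0.0000) / (13) = 1.3636
  x_3 = (9 - (3)·-1.1818 - (-3)·1.3636 - (3)·0.0000) / (10) = 1.6636
  x_4 = (11 - (-4)·-1.1818 - (1)·1.3636 - (1)·1.6636) / (8) = 0.4057
Iteration 2:
  x_1 = (2 - (3)·1.3636 - (3)·1.6636 - (-4)·0.4057) / (11) = -0.4963
  x_2 = (9 - (4)·-0.4963 - (-2)·1.6636 - (3)·0.4057) / (13) = 1.0073
  x_3 = (9 - (3)·-0.4963 - (-3)·1.0073 - (3)·0.4057) / (10) = 1.2294
  x_4 = (11 - (-4)·-0.4963 - (1)·1.0073 - (1)·1.2294) / (8) = 0.8473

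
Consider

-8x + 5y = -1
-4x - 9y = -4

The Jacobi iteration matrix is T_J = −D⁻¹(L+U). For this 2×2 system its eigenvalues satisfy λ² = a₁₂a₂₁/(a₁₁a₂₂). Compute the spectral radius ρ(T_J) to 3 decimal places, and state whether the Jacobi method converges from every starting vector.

a₁₂a₂₁/(a₁₁a₂₂) = (5)·(-4) / ((-8)·(-9)) = -0.277778
ρ = √|-0.277778| = √0.277778 = 0.527
ρ < 1, so Jacobi converges

0.527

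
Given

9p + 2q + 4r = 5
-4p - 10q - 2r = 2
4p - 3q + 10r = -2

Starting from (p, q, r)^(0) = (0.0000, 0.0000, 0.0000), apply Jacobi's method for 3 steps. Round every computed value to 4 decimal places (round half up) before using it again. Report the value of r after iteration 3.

Iteration 1:
  p = (5 - (2)·0.0000 - (4)·0.0000) / (9) = 0.5556
  q = (2 - (-4)·0.0000 - (-2)·0.0000) / (-10) = -0.2000
  r = (-2 - (4)·0.0000 - (-3)·0.0000) / (10) = -0.2000
Iteration 2:
  p = (5 - (2)·-0.2000 - (4)·-0.2000) / (9) = 0.6889
  q = (2 - (-4)·0.5556 - (-2)·-0.2000) / (-10) = -0.3822
  r = (-2 - (4)·0.5556 - (-3)·-0.2000) / (10) = -0.4822
Iteration 3:
  p = (5 - (2)·-0.3822 - (4)·-0.4822) / (9) = 0.8548
  q = (2 - (-4)·0.6889 - (-2)·-0.4822) / (-10) = -0.3791
  r = (-2 - (4)·0.6889 - (-3)·-0.3822) / (10) = -0.5902

-0.5902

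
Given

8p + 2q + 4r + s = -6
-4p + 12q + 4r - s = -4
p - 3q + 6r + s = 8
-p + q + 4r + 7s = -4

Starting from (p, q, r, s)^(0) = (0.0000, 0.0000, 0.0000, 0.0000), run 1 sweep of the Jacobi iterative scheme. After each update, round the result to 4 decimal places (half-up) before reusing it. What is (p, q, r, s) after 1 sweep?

(-0.7500, -0.3333, 1.3333, -0.5714)

Iteration 1:
  p = (-6 - (2)·0.0000 - (4)·0.0000 - (1)·0.0000) / (8) = -0.7500
  q = (-4 - (-4)·0.0000 - (4)·0.0000 - (-1)·0.0000) / (12) = -0.3333
  r = (8 - (1)·0.0000 - (-3)·0.0000 - (1)·0.0000) / (6) = 1.3333
  s = (-4 - (-1)·0.0000 - (1)·0.0000 - (4)·0.0000) / (7) = -0.5714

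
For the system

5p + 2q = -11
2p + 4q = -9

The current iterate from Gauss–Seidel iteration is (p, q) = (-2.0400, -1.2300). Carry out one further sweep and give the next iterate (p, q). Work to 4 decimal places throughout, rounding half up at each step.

One sweep:
  p = (-11 - (2)·-1.2300) / (5) = -1.7080
  q = (-9 - (2)·-1.7080) / (4) = -1.3960

(-1.7080, -1.3960)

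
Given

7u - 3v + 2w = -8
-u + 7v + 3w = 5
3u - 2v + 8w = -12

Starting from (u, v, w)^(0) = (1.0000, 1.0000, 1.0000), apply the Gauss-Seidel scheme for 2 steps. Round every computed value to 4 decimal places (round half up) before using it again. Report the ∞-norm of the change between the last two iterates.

Iteration 1:
  u = (-8 - (-3)·1.0000 - (2)·1.0000) / (7) = -1.0000
  v = (5 - (-1)·-1.0000 - (3)·1.0000) / (7) = 0.1429
  w = (-12 - (3)·-1.0000 - (-2)·0.1429) / (8) = -1.0893
Iteration 2:
  u = (-8 - (-3)·0.1429 - (2)·-1.0893) / (7) = -0.7704
  v = (5 - (-1)·-0.7704 - (3)·-1.0893) / (7) = 1.0711
  w = (-12 - (3)·-0.7704 - (-2)·1.0711) / (8) = -0.9433
Change: (0.2296, 0.9282, 0.1460) → max |·| = 0.9282

0.9282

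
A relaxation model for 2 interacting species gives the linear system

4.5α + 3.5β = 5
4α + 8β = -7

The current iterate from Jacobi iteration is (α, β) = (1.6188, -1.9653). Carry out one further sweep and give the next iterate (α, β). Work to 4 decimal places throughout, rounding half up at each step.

One sweep:
  α = (5 - (3.5)·-1.9653) / (4.5) = 2.6397
  β = (-7 - (4)·1.6188) / (8) = -1.6844

(2.6397, -1.6844)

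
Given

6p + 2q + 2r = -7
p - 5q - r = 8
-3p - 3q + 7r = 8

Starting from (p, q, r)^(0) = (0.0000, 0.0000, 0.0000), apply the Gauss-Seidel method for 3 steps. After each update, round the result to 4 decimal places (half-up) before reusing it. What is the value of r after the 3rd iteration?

Iteration 1:
  p = (-7 - (2)·0.0000 - (2)·0.0000) / (6) = -1.1667
  q = (8 - (1)·-1.1667 - (-1)·0.0000) / (-5) = -1.8333
  r = (8 - (-3)·-1.1667 - (-3)·-1.8333) / (7) = -0.1429
Iteration 2:
  p = (-7 - (2)·-1.8333 - (2)·-0.1429) / (6) = -0.5079
  q = (8 - (1)·-0.5079 - (-1)·-0.1429) / (-5) = -1.6730
  r = (8 - (-3)·-0.5079 - (-3)·-1.6730) / (7) = 0.2082
Iteration 3:
  p = (-7 - (2)·-1.6730 - (2)·0.2082) / (6) = -0.6784
  q = (8 - (1)·-0.6784 - (-1)·0.2082) / (-5) = -1.7773
  r = (8 - (-3)·-0.6784 - (-3)·-1.7773) / (7) = 0.0904

0.0904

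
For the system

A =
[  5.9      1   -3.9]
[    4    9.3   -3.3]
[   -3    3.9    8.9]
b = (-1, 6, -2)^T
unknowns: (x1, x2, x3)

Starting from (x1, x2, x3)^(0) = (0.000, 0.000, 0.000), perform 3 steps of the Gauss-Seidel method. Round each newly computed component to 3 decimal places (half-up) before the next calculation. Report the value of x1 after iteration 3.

-0.805

Iteration 1:
  x1 = (-1 - (1)·0.000 - (-3.9)·0.000) / (5.9) = -0.169
  x2 = (6 - (4)·-0.169 - (-3.3)·0.000) / (9.3) = 0.718
  x3 = (-2 - (-3)·-0.169 - (3.9)·0.718) / (8.9) = -0.596
Iteration 2:
  x1 = (-1 - (1)·0.718 - (-3.9)·-0.596) / (5.9) = -0.685
  x2 = (6 - (4)·-0.685 - (-3.3)·-0.596) / (9.3) = 0.728
  x3 = (-2 - (-3)·-0.685 - (3.9)·0.728) / (8.9) = -0.775
Iteration 3:
  x1 = (-1 - (1)·0.728 - (-3.9)·-0.775) / (5.9) = -0.805
  x2 = (6 - (4)·-0.805 - (-3.3)·-0.775) / (9.3) = 0.716
  x3 = (-2 - (-3)·-0.805 - (3.9)·0.716) / (8.9) = -0.810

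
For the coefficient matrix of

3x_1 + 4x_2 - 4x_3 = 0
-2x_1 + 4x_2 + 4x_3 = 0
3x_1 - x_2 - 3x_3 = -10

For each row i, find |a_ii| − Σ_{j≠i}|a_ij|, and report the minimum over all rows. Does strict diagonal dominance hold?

row 1: |3| − (4+4) = -5
row 2: |4| − (2+4) = -2
row 3: |-3| − (3+1) = -1
minimum over rows = -5 → not strictly diagonally dominant

-5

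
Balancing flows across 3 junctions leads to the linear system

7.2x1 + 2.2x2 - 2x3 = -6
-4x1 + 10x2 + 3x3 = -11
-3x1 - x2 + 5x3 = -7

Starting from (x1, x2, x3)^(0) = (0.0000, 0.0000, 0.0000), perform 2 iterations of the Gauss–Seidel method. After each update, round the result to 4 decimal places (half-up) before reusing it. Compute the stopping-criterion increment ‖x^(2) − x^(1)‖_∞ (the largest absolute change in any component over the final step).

Iteration 1:
  x1 = (-6 - (2.2)·0.0000 - (-2)·0.0000) / (7.2) = -0.8333
  x2 = (-11 - (-4)·-0.8333 - (3)·0.0000) / (10) = -1.4333
  x3 = (-7 - (-3)·-0.8333 - (-1)·-1.4333) / (5) = -2.1866
Iteration 2:
  x1 = (-6 - (2.2)·-1.4333 - (-2)·-2.1866) / (7.2) = -1.0028
  x2 = (-11 - (-4)·-1.0028 - (3)·-2.1866) / (10) = -0.8451
  x3 = (-7 - (-3)·-1.0028 - (-1)·-0.8451) / (5) = -2.1707
Change: (-0.1695, 0.5882, 0.0159) → max |·| = 0.5882

0.5882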